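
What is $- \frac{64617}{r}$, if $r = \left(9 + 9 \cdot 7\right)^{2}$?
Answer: $- \frac{21539}{1728} \approx -12.465$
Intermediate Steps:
$r = 5184$ ($r = \left(9 + 63\right)^{2} = 72^{2} = 5184$)
$- \frac{64617}{r} = - \frac{64617}{5184} = \left(-64617\right) \frac{1}{5184} = - \frac{21539}{1728}$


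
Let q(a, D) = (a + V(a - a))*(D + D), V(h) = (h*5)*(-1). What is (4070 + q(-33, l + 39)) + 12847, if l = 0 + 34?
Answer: 12099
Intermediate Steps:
V(h) = -5*h (V(h) = (5*h)*(-1) = -5*h)
l = 34
q(a, D) = 2*D*a (q(a, D) = (a - 5*(a - a))*(D + D) = (a - 5*0)*(2*D) = (a + 0)*(2*D) = a*(2*D) = 2*D*a)
(4070 + q(-33, l + 39)) + 12847 = (4070 + 2*(34 + 39)*(-33)) + 12847 = (4070 + 2*73*(-33)) + 12847 = (4070 - 4818) + 12847 = -748 + 12847 = 12099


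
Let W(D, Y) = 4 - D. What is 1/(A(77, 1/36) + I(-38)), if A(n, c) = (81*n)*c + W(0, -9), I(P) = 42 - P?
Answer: 4/1029 ≈ 0.0038873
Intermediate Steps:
A(n, c) = 4 + 81*c*n (A(n, c) = (81*n)*c + (4 - 1*0) = 81*c*n + (4 + 0) = 81*c*n + 4 = 4 + 81*c*n)
1/(A(77, 1/36) + I(-38)) = 1/((4 + 81*77/36) + (42 - 1*(-38))) = 1/((4 + 81*(1/36)*77) + (42 + 38)) = 1/((4 + 693/4) + 80) = 1/(709/4 + 80) = 1/(1029/4) = 4/1029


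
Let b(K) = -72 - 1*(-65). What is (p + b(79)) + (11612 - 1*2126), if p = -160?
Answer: 9319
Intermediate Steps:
b(K) = -7 (b(K) = -72 + 65 = -7)
(p + b(79)) + (11612 - 1*2126) = (-160 - 7) + (11612 - 1*2126) = -167 + (11612 - 2126) = -167 + 9486 = 9319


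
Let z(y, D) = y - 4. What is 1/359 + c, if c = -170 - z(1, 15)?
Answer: -59952/359 ≈ -167.00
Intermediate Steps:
z(y, D) = -4 + y
c = -167 (c = -170 - (-4 + 1) = -170 - 1*(-3) = -170 + 3 = -167)
1/359 + c = 1/359 - 167 = -59952/359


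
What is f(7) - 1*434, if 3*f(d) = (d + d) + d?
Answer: -427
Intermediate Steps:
f(d) = d (f(d) = ((d + d) + d)/3 = (2*d + d)/3 = (3*d)/3 = d)
f(7) - 1*434 = 7 - 1*434 = 7 - 434 = -427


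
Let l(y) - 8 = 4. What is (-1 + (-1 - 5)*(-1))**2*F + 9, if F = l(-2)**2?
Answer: 3609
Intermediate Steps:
l(y) = 12 (l(y) = 8 + 4 = 12)
F = 144 (F = 12**2 = 144)
(-1 + (-1 - 5)*(-1))**2*F + 9 = (-1 + (-1 - 5)*(-1))**2*144 + 9 = (-1 - 6*(-1))**2*144 + 9 = (-1 + 6)**2*144 + 9 = 5**2*144 + 9 = 25*144 + 9 = 3600 + 9 = 3609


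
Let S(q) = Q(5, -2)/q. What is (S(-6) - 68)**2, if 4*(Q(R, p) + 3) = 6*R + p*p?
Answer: 683929/144 ≈ 4749.5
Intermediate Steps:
Q(R, p) = -3 + p**2/4 + 3*R/2 (Q(R, p) = -3 + (6*R + p*p)/4 = -3 + (6*R + p**2)/4 = -3 + (p**2 + 6*R)/4 = -3 + (p**2/4 + 3*R/2) = -3 + p**2/4 + 3*R/2)
S(q) = 11/(2*q) (S(q) = (-3 + (1/4)*(-2)**2 + (3/2)*5)/q = (-3 + (1/4)*4 + 15/2)/q = (-3 + 1 + 15/2)/q = 11/(2*q))
(S(-6) - 68)**2 = ((11/2)/(-6) - 68)**2 = ((11/2)*(-1/6) - 68)**2 = (-11/12 - 68)**2 = (-827/12)**2 = 683929/144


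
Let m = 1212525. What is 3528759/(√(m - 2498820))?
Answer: -1176253*I*√1286295/428765 ≈ -3111.4*I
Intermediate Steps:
3528759/(√(m - 2498820)) = 3528759/(√(1212525 - 2498820)) = 3528759/(√(-1286295)) = 3528759/((I*√1286295)) = 3528759*(-I*√1286295/1286295) = -1176253*I*√1286295/428765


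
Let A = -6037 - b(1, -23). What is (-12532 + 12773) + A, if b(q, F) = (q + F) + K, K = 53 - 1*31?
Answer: -5796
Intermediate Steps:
K = 22 (K = 53 - 31 = 22)
b(q, F) = 22 + F + q (b(q, F) = (q + F) + 22 = (F + q) + 22 = 22 + F + q)
A = -6037 (A = -6037 - (22 - 23 + 1) = -6037 - 1*0 = -6037 + 0 = -6037)
(-12532 + 12773) + A = (-12532 + 12773) - 6037 = 241 - 6037 = -5796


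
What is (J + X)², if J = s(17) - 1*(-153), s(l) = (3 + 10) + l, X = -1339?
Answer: 1336336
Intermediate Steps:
s(l) = 13 + l
J = 183 (J = (13 + 17) - 1*(-153) = 30 + 153 = 183)
(J + X)² = (183 - 1339)² = (-1156)² = 1336336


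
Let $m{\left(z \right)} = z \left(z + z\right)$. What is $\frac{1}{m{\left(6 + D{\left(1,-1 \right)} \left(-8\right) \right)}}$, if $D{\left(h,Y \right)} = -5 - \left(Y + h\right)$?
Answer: $\frac{1}{4232} \approx 0.00023629$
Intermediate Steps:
$D{\left(h,Y \right)} = -5 - Y - h$ ($D{\left(h,Y \right)} = -5 - \left(Y + h\right) = -5 - Y - h$)
$m{\left(z \right)} = 2 z^{2}$ ($m{\left(z \right)} = z 2 z = 2 z^{2}$)
$\frac{1}{m{\left(6 + D{\left(1,-1 \right)} \left(-8\right) \right)}} = \frac{1}{2 \left(6 + \left(-5 - -1 - 1\right) \left(-8\right)\right)^{2}} = \frac{1}{2 \left(6 + \left(-5 + 1 - 1\right) \left(-8\right)\right)^{2}} = \frac{1}{2 \left(6 - -40\right)^{2}} = \frac{1}{2 \left(6 + 40\right)^{2}} = \frac{1}{2 \cdot 46^{2}} = \frac{1}{2 \cdot 2116} = \frac{1}{4232}$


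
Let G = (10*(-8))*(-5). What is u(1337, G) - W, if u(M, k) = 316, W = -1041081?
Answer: 1041397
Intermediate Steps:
G = 400 (G = -80*(-5) = 400)
u(1337, G) - W = 316 - 1*(-1041081) = 316 + 1041081 = 1041397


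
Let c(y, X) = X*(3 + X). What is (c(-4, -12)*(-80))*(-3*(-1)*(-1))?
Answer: 25920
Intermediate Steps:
(c(-4, -12)*(-80))*(-3*(-1)*(-1)) = (-12*(3 - 12)*(-80))*(-3*(-1)*(-1)) = (-12*(-9)*(-80))*(3*(-1)) = (108*(-80))*(-3) = -8640*(-3) = 25920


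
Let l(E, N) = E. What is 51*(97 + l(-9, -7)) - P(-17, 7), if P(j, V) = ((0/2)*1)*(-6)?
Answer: 4488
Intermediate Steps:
P(j, V) = 0 (P(j, V) = ((0*(½))*1)*(-6) = (0*1)*(-6) = 0*(-6) = 0)
51*(97 + l(-9, -7)) - P(-17, 7) = 51*(97 - 9) - 1*0 = 51*88 + 0 = 4488 + 0 = 4488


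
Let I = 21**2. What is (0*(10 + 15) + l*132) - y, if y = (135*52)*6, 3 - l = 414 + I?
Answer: -154584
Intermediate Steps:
I = 441
l = -852 (l = 3 - (414 + 441) = 3 - 1*855 = 3 - 855 = -852)
y = 42120 (y = 7020*6 = 42120)
(0*(10 + 15) + l*132) - y = (0*(10 + 15) - 852*132) - 1*42120 = (0*25 - 112464) - 42120 = (0 - 112464) - 42120 = -112464 - 42120 = -154584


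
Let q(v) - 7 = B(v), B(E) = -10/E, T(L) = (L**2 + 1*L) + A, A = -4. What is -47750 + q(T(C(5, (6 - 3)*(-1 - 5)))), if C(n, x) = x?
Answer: -7209198/151 ≈ -47743.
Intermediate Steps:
T(L) = -4 + L + L**2 (T(L) = (L**2 + 1*L) - 4 = (L**2 + L) - 4 = (L + L**2) - 4 = -4 + L + L**2)
q(v) = 7 - 10/v
-47750 + q(T(C(5, (6 - 3)*(-1 - 5)))) = -47750 + (7 - 10/(-4 + (6 - 3)*(-1 - 5) + ((6 - 3)*(-1 - 5))**2)) = -47750 + (7 - 10/(-4 + 3*(-6) + (3*(-6))**2)) = -47750 + (7 - 10/(-4 - 18 + (-18)**2)) = -47750 + (7 - 10/(-4 - 18 + 324)) = -47750 + (7 - 10/302) = -47750 + (7 - 10*1/302) = -47750 + (7 - 5/151) = -47750 + 1052/151 = -7209198/151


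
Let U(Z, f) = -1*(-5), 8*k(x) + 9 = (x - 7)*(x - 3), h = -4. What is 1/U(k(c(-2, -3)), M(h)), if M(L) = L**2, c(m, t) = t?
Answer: 1/5 ≈ 0.20000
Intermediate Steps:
k(x) = -9/8 + (-7 + x)*(-3 + x)/8 (k(x) = -9/8 + ((x - 7)*(x - 3))/8 = -9/8 + ((-7 + x)*(-3 + x))/8 = -9/8 + (-7 + x)*(-3 + x)/8)
U(Z, f) = 5
1/U(k(c(-2, -3)), M(h)) = 1/5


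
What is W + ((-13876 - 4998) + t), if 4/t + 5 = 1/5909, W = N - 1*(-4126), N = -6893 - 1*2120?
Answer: -175504655/7386 ≈ -23762.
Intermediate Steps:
N = -9013 (N = -6893 - 2120 = -9013)
W = -4887 (W = -9013 - 1*(-4126) = -9013 + 4126 = -4887)
t = -5909/7386 (t = 4/(-5 + 1/5909) = 4/(-29544/5909) = 4*(-5909/29544) = -5909/7386 ≈ -0.80003)
W + ((-13876 - 4998) + t) = -4887 + ((-13876 - 4998) - 5909/7386) = -4887 + (-18874 - 5909/7386) = -4887 - 139409273/7386 = -175504655/7386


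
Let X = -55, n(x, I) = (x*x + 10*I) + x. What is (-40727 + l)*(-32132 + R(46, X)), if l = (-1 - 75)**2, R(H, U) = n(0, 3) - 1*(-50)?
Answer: 1120249452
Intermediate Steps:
n(x, I) = x + x**2 + 10*I (n(x, I) = (x**2 + 10*I) + x = x + x**2 + 10*I)
R(H, U) = 80 (R(H, U) = (0 + 0**2 + 10*3) - 1*(-50) = (0 + 0 + 30) + 50 = 30 + 50 = 80)
l = 5776 (l = (-76)**2 = 5776)
(-40727 + l)*(-32132 + R(46, X)) = (-40727 + 5776)*(-32132 + 80) = -34951*(-32052) = 1120249452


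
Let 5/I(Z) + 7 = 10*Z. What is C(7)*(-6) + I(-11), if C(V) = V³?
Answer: -240791/117 ≈ -2058.0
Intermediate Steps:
I(Z) = 5/(-7 + 10*Z)
C(7)*(-6) + I(-11) = 7³*(-6) + 5/(-7 + 10*(-11)) = 343*(-6) + 5/(-7 - 110) = -2058 + 5/(-117) = -2058 + 5*(-1/117) = -2058 - 5/117 = -240791/117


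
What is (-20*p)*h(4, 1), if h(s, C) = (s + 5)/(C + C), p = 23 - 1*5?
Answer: -1620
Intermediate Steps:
p = 18 (p = 23 - 5 = 18)
h(s, C) = (5 + s)/(2*C) (h(s, C) = (5 + s)/((2*C)) = (5 + s)*(1/(2*C)) = (5 + s)/(2*C))
(-20*p)*h(4, 1) = (-20*18)*((½)*(5 + 4)/1) = -180*9 = -360*9/2 = -1620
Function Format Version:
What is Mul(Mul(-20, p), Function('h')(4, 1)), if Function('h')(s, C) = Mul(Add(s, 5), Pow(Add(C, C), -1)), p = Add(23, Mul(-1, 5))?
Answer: -1620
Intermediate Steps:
p = 18 (p = Add(23, -5) = 18)
Function('h')(s, C) = Mul(Rational(1, 2), Pow(C, -1), Add(5, s)) (Function('h')(s, C) = Mul(Add(5, s), Pow(Mul(2, C), -1)) = Mul(Add(5, s), Mul(Rational(1, 2), Pow(C, -1))) = Mul(Rational(1, 2), Pow(C, -1), Add(5, s)))
Mul(Mul(-20, p), Function('h')(4, 1)) = Mul(Mul(-20, 18), Mul(Rational(1, 2), Pow(1, -1), Add(5, 4))) = Mul(-360, Mul(Rational(1, 2), 1, 9)) = Mul(-360, Rational(9, 2)) = -1620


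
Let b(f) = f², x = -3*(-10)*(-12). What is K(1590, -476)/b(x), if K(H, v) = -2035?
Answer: -407/25920 ≈ -0.015702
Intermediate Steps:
x = -360 (x = 30*(-12) = -360)
K(1590, -476)/b(x) = -2035/((-360)²) = -2035/129600 = -2035*1/129600 = -407/25920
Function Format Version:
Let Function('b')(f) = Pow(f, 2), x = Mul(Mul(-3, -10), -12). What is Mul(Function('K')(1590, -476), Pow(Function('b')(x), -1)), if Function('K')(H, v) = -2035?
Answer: Rational(-407, 25920) ≈ -0.015702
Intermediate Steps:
x = -360 (x = Mul(30, -12) = -360)
Mul(Function('K')(1590, -476), Pow(Function('b')(x), -1)) = Mul(-2035, Pow(Pow(-360, 2), -1)) = Mul(-2035, Pow(129600, -1)) = Mul(-2035, Rational(1, 129600)) = Rational(-407, 25920)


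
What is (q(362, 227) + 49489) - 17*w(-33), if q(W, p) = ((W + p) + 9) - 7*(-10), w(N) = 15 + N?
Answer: 50463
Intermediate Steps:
q(W, p) = 79 + W + p (q(W, p) = (9 + W + p) + 70 = 79 + W + p)
(q(362, 227) + 49489) - 17*w(-33) = ((79 + 362 + 227) + 49489) - 17*(15 - 33) = (668 + 49489) - 17*(-18) = 50157 + 306 = 50463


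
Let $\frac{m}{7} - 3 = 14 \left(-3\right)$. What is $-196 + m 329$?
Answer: $-90013$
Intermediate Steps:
$m = -273$ ($m = 21 + 7 \cdot 14 \left(-3\right) = 21 + 7 \left(-42\right) = 21 - 294 = -273$)
$-196 + m 329 = -196 - 89817 = -90013$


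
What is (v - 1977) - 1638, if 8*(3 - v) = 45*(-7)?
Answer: -28581/8 ≈ -3572.6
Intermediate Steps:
v = 339/8 (v = 3 - 45*(-7)/8 = 3 - ⅛*(-315) = 3 + 315/8 = 339/8 ≈ 42.375)
(v - 1977) - 1638 = (339/8 - 1977) - 1638 = -15477/8 - 1638 = -28581/8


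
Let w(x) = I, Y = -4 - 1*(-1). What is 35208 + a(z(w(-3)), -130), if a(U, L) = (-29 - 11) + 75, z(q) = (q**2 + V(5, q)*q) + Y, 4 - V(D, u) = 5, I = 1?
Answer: 35243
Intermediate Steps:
Y = -3 (Y = -4 + 1 = -3)
w(x) = 1
V(D, u) = -1 (V(D, u) = 4 - 1*5 = 4 - 5 = -1)
z(q) = -3 + q**2 - q (z(q) = (q**2 - q) - 3 = -3 + q**2 - q)
a(U, L) = 35 (a(U, L) = -40 + 75 = 35)
35208 + a(z(w(-3)), -130) = 35208 + 35 = 35243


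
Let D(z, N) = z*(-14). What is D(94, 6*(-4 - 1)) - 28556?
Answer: -29872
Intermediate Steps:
D(z, N) = -14*z
D(94, 6*(-4 - 1)) - 28556 = -14*94 - 28556 = -1316 - 28556 = -29872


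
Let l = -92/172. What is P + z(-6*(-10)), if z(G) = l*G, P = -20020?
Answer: -862240/43 ≈ -20052.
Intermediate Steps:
l = -23/43 (l = -92*1/172 = -23/43 ≈ -0.53488)
z(G) = -23*G/43
P + z(-6*(-10)) = -20020 - (-138)*(-10)/43 = -20020 - 23/43*60 = -20020 - 1380/43 = -862240/43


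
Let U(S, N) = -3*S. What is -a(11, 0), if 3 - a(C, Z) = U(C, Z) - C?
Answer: -47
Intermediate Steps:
a(C, Z) = 3 + 4*C (a(C, Z) = 3 - (-3*C - C) = 3 - (-4)*C = 3 + 4*C)
-a(11, 0) = -(3 + 4*11) = -(3 + 44) = -1*47 = -47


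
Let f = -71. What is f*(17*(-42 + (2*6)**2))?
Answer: -123114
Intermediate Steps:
f*(17*(-42 + (2*6)**2)) = -1207*(-42 + (2*6)**2) = -1207*(-42 + 12**2) = -1207*(-42 + 144) = -1207*102 = -71*1734 = -123114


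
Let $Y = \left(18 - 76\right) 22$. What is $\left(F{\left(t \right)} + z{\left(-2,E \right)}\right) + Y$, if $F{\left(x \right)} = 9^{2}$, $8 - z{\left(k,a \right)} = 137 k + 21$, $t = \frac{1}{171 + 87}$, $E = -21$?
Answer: $-934$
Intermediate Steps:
$Y = -1276$ ($Y = \left(-58\right) 22 = -1276$)
$t = \frac{1}{258} \approx 0.003876$
$z{\left(k,a \right)} = -13 - 137 k$ ($z{\left(k,a \right)} = 8 - \left(137 k + 21\right) = 8 - \left(21 + 137 k\right) = -13 - 137 k$)
$F{\left(x \right)} = 81$
$\left(F{\left(t \right)} + z{\left(-2,E \right)}\right) + Y = \left(81 - -261\right) - 1276 = \left(81 + \left(-13 + 274\right)\right) - 1276 = \left(81 + 261\right) - 1276 = 342 - 1276 = -934$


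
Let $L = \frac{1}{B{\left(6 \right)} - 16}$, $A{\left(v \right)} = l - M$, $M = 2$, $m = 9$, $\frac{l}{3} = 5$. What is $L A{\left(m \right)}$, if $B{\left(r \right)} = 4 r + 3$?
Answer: $\frac{13}{11} \approx 1.1818$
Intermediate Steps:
$l = 15$ ($l = 3 \cdot 5 = 15$)
$A{\left(v \right)} = 13$ ($A{\left(v \right)} = 15 - 2 = 13$)
$B{\left(r \right)} = 3 + 4 r$
$L = \frac{1}{11}$ ($L = \frac{1}{\left(3 + 4 \cdot 6\right) - 16} = \frac{1}{\left(3 + 24\right) - 16} = \frac{1}{27 - 16} = \frac{1}{11} \approx 0.090909$)
$L A{\left(m \right)} = \frac{1}{11} \cdot 13 = \frac{13}{11}$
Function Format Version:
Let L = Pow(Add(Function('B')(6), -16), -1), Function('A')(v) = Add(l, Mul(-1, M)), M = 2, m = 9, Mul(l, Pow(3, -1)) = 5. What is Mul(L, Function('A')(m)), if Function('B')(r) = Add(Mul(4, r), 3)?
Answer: Rational(13, 11) ≈ 1.1818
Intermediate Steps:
l = 15 (l = Mul(3, 5) = 15)
Function('A')(v) = 13 (Function('A')(v) = Add(15, Mul(-1, 2)) = Add(15, -2) = 13)
Function('B')(r) = Add(3, Mul(4, r))
L = Rational(1, 11) (L = Pow(Add(Add(3, Mul(4, 6)), -16), -1) = Pow(Add(Add(3, 24), -16), -1) = Pow(Add(27, -16), -1) = Pow(11, -1) = Rational(1, 11) ≈ 0.090909)
Mul(L, Function('A')(m)) = Mul(Rational(1, 11), 13) = Rational(13, 11)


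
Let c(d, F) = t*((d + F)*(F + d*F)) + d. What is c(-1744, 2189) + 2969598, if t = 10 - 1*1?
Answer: -15277817281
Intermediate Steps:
t = 9 (t = 10 - 1 = 9)
c(d, F) = d + 9*(F + d)*(F + F*d) (c(d, F) = 9*((d + F)*(F + d*F)) + d = 9*((F + d)*(F + F*d)) + d = 9*(F + d)*(F + F*d) + d = d + 9*(F + d)*(F + F*d))
c(-1744, 2189) + 2969598 = (-1744 + 9*2189² + 9*2189*(-1744) + 9*2189*(-1744)² + 9*(-1744)*2189²) + 2969598 = (-1744 + 9*4791721 - 34358544 + 9*2189*3041536 + 9*(-1744)*4791721) + 2969598 = (-1744 + 43125489 - 34358544 + 59921300736 - 75210852816) + 2969598 = -15280786879 + 2969598 = -15277817281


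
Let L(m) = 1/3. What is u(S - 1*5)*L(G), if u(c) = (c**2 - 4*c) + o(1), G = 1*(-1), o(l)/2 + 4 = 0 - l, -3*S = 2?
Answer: 403/27 ≈ 14.926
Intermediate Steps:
S = -2/3 (S = -1/3*2 = -2/3 ≈ -0.66667)
o(l) = -8 - 2*l (o(l) = -8 + 2*(0 - l) = -8 + 2*(-l) = -8 - 2*l)
G = -1
L(m) = 1/3
u(c) = -10 + c**2 - 4*c (u(c) = (c**2 - 4*c) + (-8 - 2*1) = (c**2 - 4*c) + (-8 - 2) = (c**2 - 4*c) - 10 = -10 + c**2 - 4*c)
u(S - 1*5)*L(G) = (-10 + (-2/3 - 1*5)**2 - 4*(-2/3 - 1*5))*(1/3) = (-10 + (-2/3 - 5)**2 - 4*(-2/3 - 5))*(1/3) = (-10 + (-17/3)**2 - 4*(-17/3))*(1/3) = (-10 + 289/9 + 68/3)*(1/3) = (403/9)*(1/3) = 403/27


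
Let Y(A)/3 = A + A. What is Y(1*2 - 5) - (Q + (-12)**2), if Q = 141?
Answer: -303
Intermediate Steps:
Y(A) = 6*A (Y(A) = 3*(A + A) = 3*(2*A) = 6*A)
Y(1*2 - 5) - (Q + (-12)**2) = 6*(1*2 - 5) - (141 + (-12)**2) = 6*(2 - 5) - (141 + 144) = 6*(-3) - 1*285 = -18 - 285 = -303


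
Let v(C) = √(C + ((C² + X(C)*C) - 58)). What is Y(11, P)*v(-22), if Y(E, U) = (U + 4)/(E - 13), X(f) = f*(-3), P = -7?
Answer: 3*I*√262 ≈ 48.559*I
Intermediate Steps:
X(f) = -3*f
Y(E, U) = (4 + U)/(-13 + E)
v(C) = √(-58 + C - 2*C²) (v(C) = √(C + ((C² + (-3*C)*C) - 58)) = √(C + ((C² - 3*C²) - 58)) = √(C + (-2*C² - 58)) = √(C + (-58 - 2*C²)) = √(-58 + C - 2*C²))
Y(11, P)*v(-22) = ((4 - 7)/(-13 + 11))*√(-58 - 22 - 2*(-22)²) = (-3/(-2))*√(-58 - 22 - 2*484) = (-½*(-3))*√(-58 - 22 - 968) = 3*√(-1048)/2 = 3*(2*I*√262)/2 = 3*I*√262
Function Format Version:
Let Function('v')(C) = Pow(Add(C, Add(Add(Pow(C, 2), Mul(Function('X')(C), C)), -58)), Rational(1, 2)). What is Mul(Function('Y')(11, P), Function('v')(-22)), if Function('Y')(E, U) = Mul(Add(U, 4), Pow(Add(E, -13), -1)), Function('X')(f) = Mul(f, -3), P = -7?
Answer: Mul(3, I, Pow(262, Rational(1, 2))) ≈ Mul(48.559, I)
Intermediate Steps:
Function('X')(f) = Mul(-3, f)
Function('Y')(E, U) = Mul(Pow(Add(-13, E), -1), Add(4, U)) (Function('Y')(E, U) = Mul(Add(4, U), Pow(Add(-13, E), -1)) = Mul(Pow(Add(-13, E), -1), Add(4, U)))
Function('v')(C) = Pow(Add(-58, C, Mul(-2, Pow(C, 2))), Rational(1, 2)) (Function('v')(C) = Pow(Add(C, Add(Add(Pow(C, 2), Mul(Mul(-3, C), C)), -58)), Rational(1, 2)) = Pow(Add(C, Add(Add(Pow(C, 2), Mul(-3, Pow(C, 2))), -58)), Rational(1, 2)) = Pow(Add(C, Add(Mul(-2, Pow(C, 2)), -58)), Rational(1, 2)) = Pow(Add(C, Add(-58, Mul(-2, Pow(C, 2)))), Rational(1, 2)) = Pow(Add(-58, C, Mul(-2, Pow(C, 2))), Rational(1, 2)))
Mul(Function('Y')(11, P), Function('v')(-22)) = Mul(Mul(Pow(Add(-13, 11), -1), Add(4, -7)), Pow(Add(-58, -22, Mul(-2, Pow(-22, 2))), Rational(1, 2))) = Mul(Mul(Pow(-2, -1), -3), Pow(Add(-58, -22, Mul(-2, 484)), Rational(1, 2))) = Mul(Mul(Rational(-1, 2), -3), Pow(Add(-58, -22, -968), Rational(1, 2))) = Mul(Rational(3, 2), Pow(-1048, Rational(1, 2))) = Mul(Rational(3, 2), Mul(2, I, Pow(262, Rational(1, 2)))) = Mul(3, I, Pow(262, Rational(1, 2)))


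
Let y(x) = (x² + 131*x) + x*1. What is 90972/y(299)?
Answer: 90972/128869 ≈ 0.70593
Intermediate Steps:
y(x) = x² + 132*x (y(x) = (x² + 131*x) + x = x² + 132*x)
90972/y(299) = 90972/((299*(132 + 299))) = 90972/((299*431)) = 90972/128869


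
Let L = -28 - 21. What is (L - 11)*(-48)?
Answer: 2880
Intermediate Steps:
L = -49
(L - 11)*(-48) = (-49 - 11)*(-48) = -60*(-48) = 2880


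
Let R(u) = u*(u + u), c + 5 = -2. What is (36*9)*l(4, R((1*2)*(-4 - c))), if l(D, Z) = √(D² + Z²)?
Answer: 6480*√13 ≈ 23364.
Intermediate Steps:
c = -7 (c = -5 - 2 = -7)
R(u) = 2*u² (R(u) = u*(2*u) = 2*u²)
(36*9)*l(4, R((1*2)*(-4 - c))) = (36*9)*√(4² + (2*((1*2)*(-4 - 1*(-7)))²)²) = 324*√(16 + (2*(2*(-4 + 7))²)²) = 324*√(16 + (2*(2*3)²)²) = 324*√(16 + (2*6²)²) = 324*√(16 + (2*36)²) = 324*√(16 + 72²) = 324*√(16 + 5184) = 324*√5200 = 324*(20*√13) = 6480*√13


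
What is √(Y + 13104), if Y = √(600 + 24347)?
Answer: √(13104 + √24947) ≈ 115.16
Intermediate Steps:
Y = √24947 ≈ 157.95
√(Y + 13104) = √(√24947 + 13104) = √(13104 + √24947)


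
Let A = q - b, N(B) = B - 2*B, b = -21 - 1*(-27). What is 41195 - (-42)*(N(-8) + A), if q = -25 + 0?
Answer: 40229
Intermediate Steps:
b = 6 (b = -21 + 27 = 6)
q = -25
N(B) = -B
A = -31 (A = -25 - 1*6 = -25 - 6 = -31)
41195 - (-42)*(N(-8) + A) = 41195 - (-42)*(-1*(-8) - 31) = 41195 - (-42)*(8 - 31) = 41195 - (-42)*(-23) = 41195 - 1*966 = 41195 - 966 = 40229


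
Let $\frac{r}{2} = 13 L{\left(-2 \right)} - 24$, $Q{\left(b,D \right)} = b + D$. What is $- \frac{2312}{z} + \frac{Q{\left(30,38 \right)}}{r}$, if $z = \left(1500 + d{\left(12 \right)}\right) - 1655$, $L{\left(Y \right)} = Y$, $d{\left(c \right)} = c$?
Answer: $\frac{55369}{3575} \approx 15.488$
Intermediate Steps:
$Q{\left(b,D \right)} = D + b$
$r = -100$ ($r = 2 \left(13 \left(-2\right) - 24\right) = 2 \left(-26 - 24\right) = 2 \left(-50\right) = -100$)
$z = -143$ ($z = \left(1500 + 12\right) - 1655 = 1512 - 1655 = -143$)
$- \frac{2312}{z} + \frac{Q{\left(30,38 \right)}}{r} = - \frac{2312}{-143} + \frac{38 + 30}{-100} = \left(-2312\right) \left(- \frac{1}{143}\right) + 68 \left(- \frac{1}{100}\right) = \frac{2312}{143} - \frac{17}{25} = \frac{55369}{3575}$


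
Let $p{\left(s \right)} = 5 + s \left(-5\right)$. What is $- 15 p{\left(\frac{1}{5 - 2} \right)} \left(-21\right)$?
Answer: $1050$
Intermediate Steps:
$p{\left(s \right)} = 5 - 5 s$
$- 15 p{\left(\frac{1}{5 - 2} \right)} \left(-21\right) = - 15 \left(5 - \frac{5}{5 - 2}\right) \left(-21\right) = - 15 \left(5 - \frac{5}{3}\right) \left(-21\right) = \left(-15\right) \frac{10}{3} \left(-21\right) = \left(-50\right) \left(-21\right) = 1050$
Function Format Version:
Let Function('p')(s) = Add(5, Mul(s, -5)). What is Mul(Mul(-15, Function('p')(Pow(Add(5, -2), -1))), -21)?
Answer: 1050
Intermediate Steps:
Function('p')(s) = Add(5, Mul(-5, s))
Mul(Mul(-15, Function('p')(Pow(Add(5, -2), -1))), -21) = Mul(Mul(-15, Add(5, Mul(-5, Pow(Add(5, -2), -1)))), -21) = Mul(Mul(-15, Add(5, Mul(-5, Pow(3, -1)))), -21) = Mul(Mul(-15, Add(5, Mul(-5, Rational(1, 3)))), -21) = Mul(Mul(-15, Add(5, Rational(-5, 3))), -21) = Mul(Mul(-15, Rational(10, 3)), -21) = Mul(-50, -21) = 1050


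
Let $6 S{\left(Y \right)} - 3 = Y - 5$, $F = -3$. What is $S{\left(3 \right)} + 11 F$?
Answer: $- \frac{197}{6} \approx -32.833$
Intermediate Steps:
$S{\left(Y \right)} = - \frac{1}{3} + \frac{Y}{6}$ ($S{\left(Y \right)} = \frac{1}{2} + \frac{Y - 5}{6} = \frac{1}{2} + \frac{-5 + Y}{6} = \frac{1}{2} + \left(- \frac{5}{6} + \frac{Y}{6}\right) = - \frac{1}{3} + \frac{Y}{6}$)
$S{\left(3 \right)} + 11 F = \left(- \frac{1}{3} + \frac{1}{6} \cdot 3\right) + 11 \left(-3\right) = \left(- \frac{1}{3} + \frac{1}{2}\right) - 33 = \frac{1}{6} - 33 = - \frac{197}{6}$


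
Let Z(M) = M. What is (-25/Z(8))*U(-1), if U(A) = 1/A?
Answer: 25/8 ≈ 3.1250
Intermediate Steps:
U(A) = 1/A
(-25/Z(8))*U(-1) = -25/8/(-1) = -25*1/8*(-1) = -25/8*(-1) = 25/8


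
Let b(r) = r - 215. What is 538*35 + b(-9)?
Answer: 18606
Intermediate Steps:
b(r) = -215 + r
538*35 + b(-9) = 538*35 + (-215 - 9) = 18830 - 224 = 18606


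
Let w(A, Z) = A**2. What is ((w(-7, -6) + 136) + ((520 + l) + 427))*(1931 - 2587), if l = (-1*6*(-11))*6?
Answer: -1002368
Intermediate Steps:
l = 396 (l = -6*(-11)*6 = 66*6 = 396)
((w(-7, -6) + 136) + ((520 + l) + 427))*(1931 - 2587) = (((-7)**2 + 136) + ((520 + 396) + 427))*(1931 - 2587) = ((49 + 136) + (916 + 427))*(-656) = (185 + 1343)*(-656) = 1528*(-656) = -1002368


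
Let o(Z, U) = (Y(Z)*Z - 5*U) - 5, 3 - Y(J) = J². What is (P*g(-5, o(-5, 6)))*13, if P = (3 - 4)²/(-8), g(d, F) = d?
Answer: 65/8 ≈ 8.1250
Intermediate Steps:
Y(J) = 3 - J²
o(Z, U) = -5 - 5*U + Z*(3 - Z²) (o(Z, U) = ((3 - Z²)*Z - 5*U) - 5 = (Z*(3 - Z²) - 5*U) - 5 = (-5*U + Z*(3 - Z²)) - 5 = -5 - 5*U + Z*(3 - Z²))
P = -⅛ (P = (-1)²*(-⅛) = 1*(-⅛) = -⅛ ≈ -0.12500)
(P*g(-5, o(-5, 6)))*13 = -⅛*(-5)*13 = (5/8)*13 = 65/8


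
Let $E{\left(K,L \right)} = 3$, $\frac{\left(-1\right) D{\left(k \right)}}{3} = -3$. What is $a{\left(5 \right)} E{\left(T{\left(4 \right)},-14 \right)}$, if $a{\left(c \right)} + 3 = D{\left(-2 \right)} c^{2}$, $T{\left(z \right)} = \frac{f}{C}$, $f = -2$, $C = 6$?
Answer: $666$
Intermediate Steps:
$D{\left(k \right)} = 9$ ($D{\left(k \right)} = \left(-3\right) \left(-3\right) = 9$)
$T{\left(z \right)} = - \frac{1}{3}$ ($T{\left(z \right)} = - \frac{2}{6} = \left(-2\right) \frac{1}{6} = - \frac{1}{3}$)
$a{\left(c \right)} = -3 + 9 c^{2}$
$a{\left(5 \right)} E{\left(T{\left(4 \right)},-14 \right)} = \left(-3 + 9 \cdot 5^{2}\right) 3 = \left(-3 + 9 \cdot 25\right) 3 = \left(-3 + 225\right) 3 = 222 \cdot 3 = 666$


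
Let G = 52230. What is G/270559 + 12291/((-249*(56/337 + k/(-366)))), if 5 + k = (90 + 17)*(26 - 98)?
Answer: -125371042291656/58800481140313 ≈ -2.1321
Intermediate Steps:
k = -7709 (k = -5 + (90 + 17)*(26 - 98) = -5 + 107*(-72) = -5 - 7704 = -7709)
G/270559 + 12291/((-249*(56/337 + k/(-366)))) = 52230/270559 + 12291/((-249*(56/337 - 7709/(-366)))) = 52230*(1/270559) + 12291/((-249*(56*(1/337) - 7709*(-1/366)))) = 52230/270559 + 12291/((-249*(56/337 + 7709/366))) = 52230/270559 + 12291/((-249*2618429/123342)) = 52230/270559 + 12291/(-217329607/41114) = 52230/270559 + 12291*(-41114/217329607) = 52230/270559 - 505332174/217329607 = -125371042291656/58800481140313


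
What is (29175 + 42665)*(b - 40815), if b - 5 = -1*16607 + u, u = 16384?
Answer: -2947810720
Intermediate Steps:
b = -218 (b = 5 + (-1*16607 + 16384) = 5 + (-16607 + 16384) = 5 - 223 = -218)
(29175 + 42665)*(b - 40815) = (29175 + 42665)*(-218 - 40815) = 71840*(-41033) = -2947810720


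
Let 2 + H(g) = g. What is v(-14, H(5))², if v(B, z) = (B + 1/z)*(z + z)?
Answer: 6724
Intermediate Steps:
H(g) = -2 + g
v(B, z) = 2*z*(B + 1/z) (v(B, z) = (B + 1/z)*(2*z) = 2*z*(B + 1/z))
v(-14, H(5))² = (2 + 2*(-14)*(-2 + 5))² = (2 + 2*(-14)*3)² = (2 - 84)² = (-82)² = 6724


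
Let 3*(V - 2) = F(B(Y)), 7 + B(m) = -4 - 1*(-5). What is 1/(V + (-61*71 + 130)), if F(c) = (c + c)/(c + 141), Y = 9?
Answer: -135/566869 ≈ -0.00023815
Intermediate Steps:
B(m) = -6 (B(m) = -7 + (-4 - 1*(-5)) = -7 + (-4 + 5) = -7 + 1 = -6)
F(c) = 2*c/(141 + c) (F(c) = (2*c)/(141 + c) = 2*c/(141 + c))
V = 266/135 (V = 2 + (2*(-6)/(141 - 6))/3 = 2 + (2*(-6)/135)/3 = 2 + (2*(-6)*(1/135))/3 = 2 + (⅓)*(-4/45) = 2 - 4/135 = 266/135 ≈ 1.9704)
1/(V + (-61*71 + 130)) = 1/(266/135 + (-61*71 + 130)) = 1/(266/135 + (-4331 + 130)) = 1/(266/135 - 4201) = 1/(-566869/135) = -135/566869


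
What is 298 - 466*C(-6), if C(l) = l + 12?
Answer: -2498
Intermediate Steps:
C(l) = 12 + l
298 - 466*C(-6) = 298 - 466*(12 - 6) = 298 - 466*6 = 298 - 2796 = -2498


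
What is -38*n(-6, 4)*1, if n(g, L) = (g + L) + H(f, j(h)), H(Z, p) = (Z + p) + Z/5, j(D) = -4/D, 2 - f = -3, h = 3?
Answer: -304/3 ≈ -101.33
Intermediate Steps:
f = 5 (f = 2 - 1*(-3) = 2 + 3 = 5)
H(Z, p) = p + 6*Z/5 (H(Z, p) = (Z + p) + Z*(1/5) = (Z + p) + Z/5 = p + 6*Z/5)
n(g, L) = 14/3 + L + g (n(g, L) = (g + L) + (-4/3 + (6/5)*5) = (L + g) + (-4*1/3 + 6) = (L + g) + (-4/3 + 6) = (L + g) + 14/3 = 14/3 + L + g)
-38*n(-6, 4)*1 = -38*(14/3 + 4 - 6)*1 = -38*8/3*1 = -304/3*1 = -304/3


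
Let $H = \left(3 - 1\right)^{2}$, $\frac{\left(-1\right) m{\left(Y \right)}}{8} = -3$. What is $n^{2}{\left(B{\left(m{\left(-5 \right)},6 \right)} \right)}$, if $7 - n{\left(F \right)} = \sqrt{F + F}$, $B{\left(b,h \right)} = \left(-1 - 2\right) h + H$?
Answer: $21 - 28 i \sqrt{7} \approx 21.0 - 74.081 i$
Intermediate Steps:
$m{\left(Y \right)} = 24$ ($m{\left(Y \right)} = \left(-8\right) \left(-3\right) = 24$)
$H = 4$ ($H = 2^{2} = 4$)
$B{\left(b,h \right)} = 4 - 3 h$ ($B{\left(b,h \right)} = \left(-1 - 2\right) h + 4 = - 3 h + 4 = 4 - 3 h$)
$n{\left(F \right)} = 7 - \sqrt{2} \sqrt{F}$ ($n{\left(F \right)} = 7 - \sqrt{F + F} = 7 - \sqrt{2 F} = 7 - \sqrt{2} \sqrt{F}$)
$n^{2}{\left(B{\left(m{\left(-5 \right)},6 \right)} \right)} = \left(7 - \sqrt{2} \sqrt{4 - 18}\right)^{2} = \left(7 - \sqrt{2} \sqrt{-14}\right)^{2} = \left(7 - \sqrt{2} i \sqrt{14}\right)^{2} = \left(7 - 2 i \sqrt{7}\right)^{2}$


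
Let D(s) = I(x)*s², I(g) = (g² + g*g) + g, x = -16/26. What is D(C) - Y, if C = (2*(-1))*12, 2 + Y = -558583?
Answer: 94414689/169 ≈ 5.5867e+5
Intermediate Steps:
Y = -558585 (Y = -2 - 558583 = -558585)
x = -8/13 (x = -16*1/26 = -8/13 ≈ -0.61539)
I(g) = g + 2*g² (I(g) = (g² + g²) + g = 2*g² + g = g + 2*g²)
C = -24 (C = -2*12 = -24)
D(s) = 24*s²/169 (D(s) = (-8*(1 + 2*(-8/13))/13)*s² = (-8*(1 - 16/13)/13)*s² = (-8/13*(-3/13))*s² = 24*s²/169)
D(C) - Y = (24/169)*(-24)² - 1*(-558585) = (24/169)*576 + 558585 = 13824/169 + 558585 = 94414689/169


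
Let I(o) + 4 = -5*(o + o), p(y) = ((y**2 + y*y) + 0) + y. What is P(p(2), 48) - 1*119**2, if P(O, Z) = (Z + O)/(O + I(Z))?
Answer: -3356186/237 ≈ -14161.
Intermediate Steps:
p(y) = y + 2*y**2 (p(y) = ((y**2 + y**2) + 0) + y = (2*y**2 + 0) + y = 2*y**2 + y = y + 2*y**2)
I(o) = -4 - 10*o (I(o) = -4 - 5*(o + o) = -4 - 10*o)
P(O, Z) = (O + Z)/(-4 + O - 10*Z) (P(O, Z) = (Z + O)/(O + (-4 - 10*Z)) = (O + Z)/(-4 + O - 10*Z))
P(p(2), 48) - 1*119**2 = (2*(1 + 2*2) + 48)/(-4 + 2*(1 + 2*2) - 10*48) - 1*119**2 = (2*(1 + 4) + 48)/(-4 + 2*(1 + 4) - 480) - 1*14161 = (2*5 + 48)/(-4 + 2*5 - 480) - 14161 = (10 + 48)/(-4 + 10 - 480) - 14161 = 58/(-474) - 14161 = -1/474*58 - 14161 = -29/237 - 14161 = -3356186/237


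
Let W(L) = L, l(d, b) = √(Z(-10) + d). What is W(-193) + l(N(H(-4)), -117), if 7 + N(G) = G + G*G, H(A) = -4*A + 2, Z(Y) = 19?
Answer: -193 + √354 ≈ -174.19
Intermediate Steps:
H(A) = 2 - 4*A
N(G) = -7 + G + G² (N(G) = -7 + (G + G*G) = -7 + (G + G²) = -7 + G + G²)
l(d, b) = √(19 + d)
W(-193) + l(N(H(-4)), -117) = -193 + √(19 + (-7 + (2 - 4*(-4)) + (2 - 4*(-4))²)) = -193 + √(19 + (-7 + (2 + 16) + (2 + 16)²)) = -193 + √(19 + (-7 + 18 + 18²)) = -193 + √(19 + (-7 + 18 + 324)) = -193 + √(19 + 335) = -193 + √354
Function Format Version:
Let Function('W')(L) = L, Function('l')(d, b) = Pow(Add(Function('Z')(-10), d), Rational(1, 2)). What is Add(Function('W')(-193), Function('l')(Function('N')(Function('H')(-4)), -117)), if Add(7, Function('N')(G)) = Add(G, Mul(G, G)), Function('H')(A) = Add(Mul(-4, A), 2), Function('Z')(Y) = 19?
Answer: Add(-193, Pow(354, Rational(1, 2))) ≈ -174.19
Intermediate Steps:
Function('H')(A) = Add(2, Mul(-4, A))
Function('N')(G) = Add(-7, G, Pow(G, 2)) (Function('N')(G) = Add(-7, Add(G, Mul(G, G))) = Add(-7, Add(G, Pow(G, 2))) = Add(-7, G, Pow(G, 2)))
Function('l')(d, b) = Pow(Add(19, d), Rational(1, 2))
Add(Function('W')(-193), Function('l')(Function('N')(Function('H')(-4)), -117)) = Add(-193, Pow(Add(19, Add(-7, Add(2, Mul(-4, -4)), Pow(Add(2, Mul(-4, -4)), 2))), Rational(1, 2))) = Add(-193, Pow(Add(19, Add(-7, Add(2, 16), Pow(Add(2, 16), 2))), Rational(1, 2))) = Add(-193, Pow(Add(19, Add(-7, 18, Pow(18, 2))), Rational(1, 2))) = Add(-193, Pow(Add(19, Add(-7, 18, 324)), Rational(1, 2))) = Add(-193, Pow(Add(19, 335), Rational(1, 2))) = Add(-193, Pow(354, Rational(1, 2)))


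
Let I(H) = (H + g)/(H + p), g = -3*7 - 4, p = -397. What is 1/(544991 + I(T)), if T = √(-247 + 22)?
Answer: 7168176637/3906592214546892 + 155*I/1302197404848964 ≈ 1.8349e-6 + 1.1903e-13*I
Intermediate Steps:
T = 15*I (T = √(-225) = 15*I ≈ 15.0*I)
g = -25 (g = -21 - 4 = -25)
I(H) = (-25 + H)/(-397 + H) (I(H) = (H - 25)/(H - 397) = (-25 + H)/(-397 + H))
1/(544991 + I(T)) = 1/(544991 + (-25 + 15*I)/(-397 + 15*I)) = 1/(544991 + ((-397 - 15*I)/157834)*(-25 + 15*I)) = 1/(544991 + (-397 - 15*I)*(-25 + 15*I)/157834)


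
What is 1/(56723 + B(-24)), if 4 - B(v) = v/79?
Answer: 79/4481457 ≈ 1.7628e-5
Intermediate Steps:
B(v) = 4 - v/79
1/(56723 + B(-24)) = 1/(56723 + (4 - 1/79*(-24))) = 1/(56723 + (4 + 24/79)) = 1/(56723 + 340/79) = 1/(4481457/79) = 79/4481457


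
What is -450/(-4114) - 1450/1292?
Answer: -79175/78166 ≈ -1.0129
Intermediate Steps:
-450/(-4114) - 1450/1292 = -450*(-1/4114) - 1450*1/1292 = 225/2057 - 725/646 = -79175/78166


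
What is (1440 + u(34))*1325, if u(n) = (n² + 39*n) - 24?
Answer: 5164850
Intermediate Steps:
u(n) = -24 + n² + 39*n
(1440 + u(34))*1325 = (1440 + (-24 + 34² + 39*34))*1325 = (1440 + (-24 + 1156 + 1326))*1325 = (1440 + 2458)*1325 = 3898*1325 = 5164850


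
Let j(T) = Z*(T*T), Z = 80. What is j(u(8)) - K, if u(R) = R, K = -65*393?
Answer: 30665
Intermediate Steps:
K = -25545
j(T) = 80*T² (j(T) = 80*(T*T) = 80*T²)
j(u(8)) - K = 80*8² - 1*(-25545) = 80*64 + 25545 = 5120 + 25545 = 30665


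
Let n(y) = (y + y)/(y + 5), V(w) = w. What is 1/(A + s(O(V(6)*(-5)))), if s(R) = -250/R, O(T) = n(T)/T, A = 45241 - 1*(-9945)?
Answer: 1/58311 ≈ 1.7149e-5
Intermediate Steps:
A = 55186 (A = 45241 + 9945 = 55186)
n(y) = 2*y/(5 + y) (n(y) = (2*y)/(5 + y) = 2*y/(5 + y))
O(T) = 2/(5 + T) (O(T) = (2*T/(5 + T))/T = 2/(5 + T))
1/(A + s(O(V(6)*(-5)))) = 1/(55186 - 250/(2/(5 + 6*(-5)))) = 1/(55186 - 250/(2/(5 - 30))) = 1/(55186 - 250/(2/(-25))) = 1/(55186 - 250/(2*(-1/25))) = 1/(55186 - 250/(-2/25)) = 1/(55186 - 250*(-25/2)) = 1/(55186 + 3125) = 1/58311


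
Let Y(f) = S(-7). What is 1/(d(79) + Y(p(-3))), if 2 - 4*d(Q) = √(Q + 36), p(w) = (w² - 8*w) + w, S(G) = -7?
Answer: -104/561 + 4*√115/561 ≈ -0.10892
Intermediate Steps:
p(w) = w² - 7*w
Y(f) = -7
d(Q) = ½ - √(36 + Q)/4 (d(Q) = ½ - √(Q + 36)/4 = ½ - √(36 + Q)/4)
1/(d(79) + Y(p(-3))) = 1/((½ - √(36 + 79)/4) - 7) = 1/((½ - √115/4) - 7) = 1/(-13/2 - √115/4)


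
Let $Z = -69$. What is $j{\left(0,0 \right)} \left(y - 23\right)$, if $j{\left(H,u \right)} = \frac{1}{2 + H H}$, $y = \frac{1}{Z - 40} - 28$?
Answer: $- \frac{2780}{109} \approx -25.505$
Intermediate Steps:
$y = - \frac{3053}{109}$ ($y = \frac{1}{-69 - 40} - 28 = \frac{1}{-109} - 28 = - \frac{1}{109} - 28 = - \frac{3053}{109} \approx -28.009$)
$j{\left(H,u \right)} = \frac{1}{2 + H^{2}}$
$j{\left(0,0 \right)} \left(y - 23\right) = \frac{- \frac{3053}{109} - 23}{2 + 0^{2}} = \frac{1}{2 + 0} \left(- \frac{5560}{109}\right) = \frac{1}{2} \left(- \frac{5560}{109}\right) = - \frac{2780}{109}$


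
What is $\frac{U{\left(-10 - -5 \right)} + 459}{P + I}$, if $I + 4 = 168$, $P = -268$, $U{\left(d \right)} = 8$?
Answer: $- \frac{467}{104} \approx -4.4904$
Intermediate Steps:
$I = 164$ ($I = -4 + 168 = 164$)
$\frac{U{\left(-10 - -5 \right)} + 459}{P + I} = \frac{8 + 459}{-268 + 164} = \frac{467}{-104} = 467 \left(- \frac{1}{104}\right) = - \frac{467}{104}$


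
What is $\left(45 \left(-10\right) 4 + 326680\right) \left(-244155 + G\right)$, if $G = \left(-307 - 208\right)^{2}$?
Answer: $6845221600$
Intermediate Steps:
$G = 265225$ ($G = \left(-515\right)^{2} = 265225$)
$\left(45 \left(-10\right) 4 + 326680\right) \left(-244155 + G\right) = \left(45 \left(-10\right) 4 + 326680\right) \left(-244155 + 265225\right) = \left(\left(-450\right) 4 + 326680\right) 21070 = \left(-1800 + 326680\right) 21070 = 324880 \cdot 21070 = 6845221600$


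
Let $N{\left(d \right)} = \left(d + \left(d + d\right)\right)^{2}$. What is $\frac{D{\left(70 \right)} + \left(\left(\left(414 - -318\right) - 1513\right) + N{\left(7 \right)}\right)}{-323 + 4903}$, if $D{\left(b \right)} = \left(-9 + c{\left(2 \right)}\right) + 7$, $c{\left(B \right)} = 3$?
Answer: $- \frac{339}{4580} \approx -0.074018$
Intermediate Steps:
$N{\left(d \right)} = 9 d^{2}$ ($N{\left(d \right)} = \left(d + 2 d\right)^{2} = \left(3 d\right)^{2} = 9 d^{2}$)
$D{\left(b \right)} = 1$ ($D{\left(b \right)} = \left(-9 + 3\right) + 7 = -6 + 7 = 1$)
$\frac{D{\left(70 \right)} + \left(\left(\left(414 - -318\right) - 1513\right) + N{\left(7 \right)}\right)}{-323 + 4903} = \frac{1 + \left(\left(\left(414 - -318\right) - 1513\right) + 9 \cdot 7^{2}\right)}{-323 + 4903} = \frac{1 + \left(\left(\left(414 + 318\right) - 1513\right) + 9 \cdot 49\right)}{4580} = \left(1 + \left(\left(732 - 1513\right) + 441\right)\right) \frac{1}{4580} = \left(1 + \left(-781 + 441\right)\right) \frac{1}{4580} = \left(1 - 340\right) \frac{1}{4580} = \left(-339\right) \frac{1}{4580} = - \frac{339}{4580}$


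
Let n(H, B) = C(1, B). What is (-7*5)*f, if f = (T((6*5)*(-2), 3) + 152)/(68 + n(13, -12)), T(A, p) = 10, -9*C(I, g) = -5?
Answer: -51030/617 ≈ -82.707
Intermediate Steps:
C(I, g) = 5/9 (C(I, g) = -⅑*(-5) = 5/9)
n(H, B) = 5/9
f = 1458/617 (f = (10 + 152)/(68 + 5/9) = 162/(617/9) = 162*(9/617) = 1458/617 ≈ 2.3630)
(-7*5)*f = -7*5*(1458/617) = -35*1458/617 = -51030/617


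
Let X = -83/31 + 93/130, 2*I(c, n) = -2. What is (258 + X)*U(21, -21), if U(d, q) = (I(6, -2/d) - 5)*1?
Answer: -3095499/2015 ≈ -1536.2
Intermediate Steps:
I(c, n) = -1 (I(c, n) = (½)*(-2) = -1)
U(d, q) = -6 (U(d, q) = (-1 - 5)*1 = -6*1 = -6)
X = -7907/4030 (X = -83*1/31 + 93*(1/130) = -83/31 + 93/130 = -7907/4030 ≈ -1.9620)
(258 + X)*U(21, -21) = (258 - 7907/4030)*(-6) = (1031833/4030)*(-6) = -3095499/2015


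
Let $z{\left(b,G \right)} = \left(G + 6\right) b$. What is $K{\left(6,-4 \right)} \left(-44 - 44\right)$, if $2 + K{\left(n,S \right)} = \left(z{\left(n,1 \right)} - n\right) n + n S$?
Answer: $-16720$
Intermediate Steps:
$z{\left(b,G \right)} = b \left(6 + G\right)$ ($z{\left(b,G \right)} = \left(6 + G\right) b = b \left(6 + G\right)$)
$K{\left(n,S \right)} = -2 + 6 n^{2} + S n$ ($K{\left(n,S \right)} = -2 + \left(\left(n \left(6 + 1\right) - n\right) n + n S\right) = -2 + \left(\left(n 7 - n\right) n + S n\right) = -2 + \left(\left(7 n - n\right) n + S n\right) = -2 + \left(6 n n + S n\right) = -2 + \left(6 n^{2} + S n\right) = -2 + 6 n^{2} + S n$)
$K{\left(6,-4 \right)} \left(-44 - 44\right) = \left(-2 + 6 \cdot 6^{2} - 24\right) \left(-44 - 44\right) = \left(-2 + 6 \cdot 36 - 24\right) \left(-44 - 44\right) = \left(-2 + 216 - 24\right) \left(-88\right) = 190 \left(-88\right) = -16720$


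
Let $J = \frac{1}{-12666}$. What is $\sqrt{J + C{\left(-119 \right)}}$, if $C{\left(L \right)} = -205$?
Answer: $\frac{i \sqrt{32887661646}}{12666} \approx 14.318 i$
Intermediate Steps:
$J = - \frac{1}{12666} \approx -7.8951 \cdot 10^{-5}$
$\sqrt{J + C{\left(-119 \right)}} = \sqrt{- \frac{1}{12666} - 205} = \sqrt{- \frac{2596531}{12666}} = \frac{i \sqrt{32887661646}}{12666}$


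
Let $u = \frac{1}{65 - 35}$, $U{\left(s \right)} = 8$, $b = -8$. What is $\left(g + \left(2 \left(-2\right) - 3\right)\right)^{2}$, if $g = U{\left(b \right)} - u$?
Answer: $\frac{841}{900} \approx 0.93444$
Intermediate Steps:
$u = \frac{1}{30} \approx 0.033333$
$g = \frac{239}{30}$ ($g = 8 - \frac{1}{30} = \frac{239}{30} \approx 7.9667$)
$\left(g + \left(2 \left(-2\right) - 3\right)\right)^{2} = \left(\frac{239}{30} + \left(2 \left(-2\right) - 3\right)\right)^{2} = \left(\frac{239}{30} - 7\right)^{2} = \left(\frac{29}{30}\right)^{2} = \frac{841}{900}$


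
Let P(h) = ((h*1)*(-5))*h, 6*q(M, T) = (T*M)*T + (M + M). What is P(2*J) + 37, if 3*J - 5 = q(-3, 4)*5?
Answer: -31667/9 ≈ -3518.6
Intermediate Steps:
q(M, T) = M/3 + M*T²/6 (q(M, T) = ((T*M)*T + (M + M))/6 = ((M*T)*T + 2*M)/6 = (M*T² + 2*M)/6 = (2*M + M*T²)/6 = M/3 + M*T²/6)
J = -40/3 (J = 5/3 + (((⅙)*(-3)*(2 + 4²))*5)/3 = 5/3 + (((⅙)*(-3)*(2 + 16))*5)/3 = 5/3 + (((⅙)*(-3)*18)*5)/3 = 5/3 + (-9*5)/3 = 5/3 + (⅓)*(-45) = 5/3 - 15 = -40/3 ≈ -13.333)
P(h) = -5*h² (P(h) = (h*(-5))*h = (-5*h)*h = -5*h²)
P(2*J) + 37 = -5*(2*(-40/3))² + 37 = -5*(-80/3)² + 37 = -5*6400/9 + 37 = -32000/9 + 37 = -31667/9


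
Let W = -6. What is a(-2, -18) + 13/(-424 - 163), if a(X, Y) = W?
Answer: -3535/587 ≈ -6.0221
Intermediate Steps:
a(X, Y) = -6
a(-2, -18) + 13/(-424 - 163) = -6 + 13/(-424 - 163) = -6 + 13/(-587) = -6 + 13*(-1/587) = -6 - 13/587 = -3535/587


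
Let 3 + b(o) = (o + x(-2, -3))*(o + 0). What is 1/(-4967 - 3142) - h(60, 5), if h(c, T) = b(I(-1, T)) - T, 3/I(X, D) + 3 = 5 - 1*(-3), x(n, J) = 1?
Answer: 1427159/202725 ≈ 7.0399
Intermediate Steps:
I(X, D) = ⅗ (I(X, D) = 3/(-3 + (5 - 1*(-3))) = 3/(-3 + (5 + 3)) = 3/(-3 + 8) = 3/5 = 3*(⅕) = ⅗)
b(o) = -3 + o*(1 + o) (b(o) = -3 + (o + 1)*(o + 0) = -3 + (1 + o)*o = -3 + o*(1 + o))
h(c, T) = -51/25 - T (h(c, T) = (-3 + ⅗ + (⅗)²) - T = (-3 + ⅗ + 9/25) - T = -51/25 - T)
1/(-4967 - 3142) - h(60, 5) = 1/(-4967 - 3142) - (-51/25 - 1*5) = 1/(-8109) - (-51/25 - 5) = -1/8109 - 1*(-176/25) = -1/8109 + 176/25 = 1427159/202725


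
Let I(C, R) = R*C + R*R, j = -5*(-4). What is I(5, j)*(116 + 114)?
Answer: 115000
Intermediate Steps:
j = 20
I(C, R) = R**2 + C*R (I(C, R) = C*R + R**2 = R**2 + C*R)
I(5, j)*(116 + 114) = (20*(5 + 20))*(116 + 114) = (20*25)*230 = 500*230 = 115000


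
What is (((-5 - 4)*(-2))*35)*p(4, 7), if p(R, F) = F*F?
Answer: 30870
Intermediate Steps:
p(R, F) = F²
(((-5 - 4)*(-2))*35)*p(4, 7) = (((-5 - 4)*(-2))*35)*7² = (-9*(-2)*35)*49 = (18*35)*49 = 630*49 = 30870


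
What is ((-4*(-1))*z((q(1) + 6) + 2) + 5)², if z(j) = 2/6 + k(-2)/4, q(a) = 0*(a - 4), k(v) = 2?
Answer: 625/9 ≈ 69.444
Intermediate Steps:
q(a) = 0 (q(a) = 0*(-4 + a) = 0)
z(j) = ⅚ (z(j) = 2/6 + 2/4 = 2*(⅙) + 2*(¼) = ⅓ + ½ = ⅚)
((-4*(-1))*z((q(1) + 6) + 2) + 5)² = (-4*(-1)*(⅚) + 5)² = (4*(⅚) + 5)² = (10/3 + 5)² = (25/3)² = 625/9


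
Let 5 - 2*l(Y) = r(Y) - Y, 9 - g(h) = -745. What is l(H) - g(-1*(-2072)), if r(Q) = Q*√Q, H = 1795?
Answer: 146 - 1795*√1795/2 ≈ -37879.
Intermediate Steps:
g(h) = 754 (g(h) = 9 - 1*(-745) = 9 + 745 = 754)
r(Q) = Q^(3/2)
l(Y) = 5/2 + Y/2 - Y^(3/2)/2 (l(Y) = 5/2 - (Y^(3/2) - Y)/2 = 5/2 + (Y/2 - Y^(3/2)/2) = 5/2 + Y/2 - Y^(3/2)/2)
l(H) - g(-1*(-2072)) = (5/2 + (½)*1795 - 1795*√1795/2) - 1*754 = (5/2 + 1795/2 - 1795*√1795/2) - 754 = (900 - 1795*√1795/2) - 754 = 146 - 1795*√1795/2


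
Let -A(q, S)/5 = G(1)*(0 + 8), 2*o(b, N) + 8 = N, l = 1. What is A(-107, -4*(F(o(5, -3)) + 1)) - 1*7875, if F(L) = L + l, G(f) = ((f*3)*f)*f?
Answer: -7995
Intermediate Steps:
o(b, N) = -4 + N/2
G(f) = 3*f**3 (G(f) = ((3*f)*f)*f = (3*f**2)*f = 3*f**3)
F(L) = 1 + L (F(L) = L + 1 = 1 + L)
A(q, S) = -120 (A(q, S) = -5*3*1**3*(0 + 8) = -5*3*1*8 = -15*8 = -5*24 = -120)
A(-107, -4*(F(o(5, -3)) + 1)) - 1*7875 = -120 - 1*7875 = -120 - 7875 = -7995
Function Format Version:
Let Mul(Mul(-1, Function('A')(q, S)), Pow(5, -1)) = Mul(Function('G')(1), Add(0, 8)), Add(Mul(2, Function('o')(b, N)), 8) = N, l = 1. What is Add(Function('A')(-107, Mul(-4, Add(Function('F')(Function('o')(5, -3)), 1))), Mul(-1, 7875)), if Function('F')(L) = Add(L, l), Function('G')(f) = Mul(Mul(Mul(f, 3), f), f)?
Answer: -7995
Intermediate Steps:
Function('o')(b, N) = Add(-4, Mul(Rational(1, 2), N))
Function('G')(f) = Mul(3, Pow(f, 3)) (Function('G')(f) = Mul(Mul(Mul(3, f), f), f) = Mul(Mul(3, Pow(f, 2)), f) = Mul(3, Pow(f, 3)))
Function('F')(L) = Add(1, L) (Function('F')(L) = Add(L, 1) = Add(1, L))
Function('A')(q, S) = -120 (Function('A')(q, S) = Mul(-5, Mul(Mul(3, Pow(1, 3)), Add(0, 8))) = Mul(-5, Mul(Mul(3, 1), 8)) = Mul(-5, Mul(3, 8)) = Mul(-5, 24) = -120)
Add(Function('A')(-107, Mul(-4, Add(Function('F')(Function('o')(5, -3)), 1))), Mul(-1, 7875)) = Add(-120, Mul(-1, 7875)) = Add(-120, -7875) = -7995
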